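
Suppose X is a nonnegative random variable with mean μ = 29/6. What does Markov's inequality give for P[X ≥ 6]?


μ = E[X] = 29/6, a = 6.
Markov: P[X ≥ 6] ≤ μ/a = (29/6)/6 = 29/36.
Numerically: ≈ 0.8056.
(Since a = 6 > μ = 4.8333, the bound 29/36 is < 1 and informative.)

P[X ≥ 6] ≤ 29/36 ≈ 0.8056.


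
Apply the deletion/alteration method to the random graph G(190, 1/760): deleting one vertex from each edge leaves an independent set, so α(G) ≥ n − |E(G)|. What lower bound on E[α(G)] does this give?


E[|E(G)|] = C(190, 2)·p = 17955 · (1/760) = 189/8.
E[α(G)] ≥ n − E[|E(G)|] = 190 − 189/8 = 1331/8.
Numerically: ≈ 166.3750.
(This is only a lower bound; the true E[α(G)] may be larger.)

E[α(G)] ≥ 1331/8 ≈ 166.3750.


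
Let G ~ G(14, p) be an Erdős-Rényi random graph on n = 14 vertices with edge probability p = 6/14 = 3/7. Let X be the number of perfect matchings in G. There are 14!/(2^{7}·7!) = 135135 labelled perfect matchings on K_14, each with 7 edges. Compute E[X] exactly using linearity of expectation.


K_14 has 14!/(2^{7}·7!) = 135135 labelled perfect matchings.
For each such perfect matching H, let X_H = 1 if all 7 edges of H are present in G. Then P[X_H = 1] = p^{7} = (3/7)^{7} = 2187/823543.
By linearity of expectation: E[X] = Σ_H E[X_H] = 135135 · p^{7} = 135135 · 2187/823543 = 42220035/117649.
Numerically: E[X] ≈ 358.9.

E[X] = 135135 · (3/7)^{7} = 42220035/117649 ≈ 358.9.


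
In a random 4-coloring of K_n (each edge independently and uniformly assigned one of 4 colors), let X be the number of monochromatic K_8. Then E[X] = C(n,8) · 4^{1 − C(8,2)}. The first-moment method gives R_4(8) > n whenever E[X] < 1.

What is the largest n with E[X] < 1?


We need C(n, 8) · 4^{1 − 28} < 1, i.e. C(n, 8) < 4^{28 − 1} = 18014398509481984.
Check values of n near the boundary:
  n = 406: C(406, 8) = 17082453897995850; 17082453897995850 < 18014398509481984? YES
  n = 407: C(407, 8) = 17424959239309050; 17424959239309050 < 18014398509481984? YES
  n = 408: C(408, 8) = 17773458424095231; 17773458424095231 < 18014398509481984? YES
  n = 409: C(409, 8) = 18128041135797879; 18128041135797879 < 18014398509481984? NO
The largest n with C(n, 8) < 18014398509481984 is n = 408 (where E[X] = 17773458424095231/18014398509481984 ≈ 0.987). Hence R_4(8) > 408, i.e. R_4(8) ≥ 409.

Largest n = 408; hence R_4(8) > 408.


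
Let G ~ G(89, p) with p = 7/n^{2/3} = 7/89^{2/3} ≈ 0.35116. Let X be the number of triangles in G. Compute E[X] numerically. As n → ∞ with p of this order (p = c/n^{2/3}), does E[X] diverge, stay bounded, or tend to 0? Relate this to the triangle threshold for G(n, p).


Number of potential triangles: C(89, 3) = 113564.
Each occurs with probability p³ ≈ (0.35116)³ ≈ 4.3302613e-02.
By linearity: E[X] = C(89, 3)·p³ ≈ 113564 · 4.3302613e-02 ≈ 4917.61798.
Since α = 2/3 < 1, p = c/n^{2/3} ≫ 1/n is above the triangle threshold p ~ 1/n. Asymptotically E[X] ~ (c³/6)·n^{3(1−α)} = (7³/6)·n^{1} → ∞; triangles are abundant w.h.p.

E[X] ≈ 4917.61798; in regime p = Θ(1/n^{2/3}) E[X] diverges (above the triangle threshold p ~ 1/n).


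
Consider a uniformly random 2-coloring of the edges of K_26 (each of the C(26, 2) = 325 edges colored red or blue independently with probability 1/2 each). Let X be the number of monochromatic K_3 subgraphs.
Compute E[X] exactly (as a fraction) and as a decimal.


Let X = Σ_S X_S over the C(26, 3) = 2600 subsets S of size 3, where X_S = 1 if the K_3 on S is monochromatic.
For a fixed S, the K_3 on S has C(3, 2) = 3 edges. P[all 3 edges red] = (1/2)^3, and likewise for blue, so P[monochromatic] = 2·(1/2)^3 = 2^{1 − 3} = 1/4.
By linearity of expectation: E[X] = C(26, 3) · 2^{1 − 3} = 2600 · 1/4 = 650.
Numerically: E[X] ≈ 650.0000.

E[X] = C(26,3)·2^(1−C(3,2)) = 650 ≈ 650.0000.


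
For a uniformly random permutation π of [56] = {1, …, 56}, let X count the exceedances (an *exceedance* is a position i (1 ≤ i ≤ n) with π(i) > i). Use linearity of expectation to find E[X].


Write X = Σ_{i=1}^{56} X_i, where X_i = 1_{π(i) > i}.
For each fixed i, π(i) is uniform over {1, …, 56} (marginal of a uniform permutation), so P[π(i) > i] = (n − i)/n. Summing: Σ_{i=1}^{56} (n − i)/n = (0 + 1 + … + 55)/56 = 56(56 − 1)/(2·56) = (56 − 1)/2.
Hence E[X] = Σ_{i=1}^{56} (56 − i)/56 = 55/2 ≈ 27.500000.

E[X] = 55/2 = 27.500000.


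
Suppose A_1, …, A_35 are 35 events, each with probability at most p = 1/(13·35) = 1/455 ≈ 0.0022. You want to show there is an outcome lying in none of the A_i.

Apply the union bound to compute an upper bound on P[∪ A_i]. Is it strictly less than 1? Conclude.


Union bound: P[∪_{i=1}^{35} A_i] ≤ Σ_i P[A_i] ≤ 35·p = 35·(1/455) = 1/13.
Numerically: 1/13 ≈ 0.0769.
Is 1/13 < 1? YES.
Since P[∪ A_i] ≤ 1/13 < 1, the complement has P[∩ A_i^c] ≥ 1 − 1/13 = 12/13 > 0, so some outcome avoids every A_i.

35·p = 1/13 ≈ 0.0769; existence CERTIFIED by the union bound.


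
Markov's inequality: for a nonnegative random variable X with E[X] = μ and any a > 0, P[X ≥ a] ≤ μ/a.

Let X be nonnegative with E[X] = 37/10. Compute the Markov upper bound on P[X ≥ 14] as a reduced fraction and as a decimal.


μ = E[X] = 37/10, a = 14.
Markov: P[X ≥ 14] ≤ μ/a = (37/10)/14 = 37/140.
Numerically: ≈ 0.2643.
(Since a = 14 > μ = 3.7000, the bound 37/140 is < 1 and informative.)

P[X ≥ 14] ≤ 37/140 ≈ 0.2643.


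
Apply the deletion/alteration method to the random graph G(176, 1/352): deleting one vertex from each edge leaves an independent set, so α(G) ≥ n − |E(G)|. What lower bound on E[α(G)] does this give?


E[|E(G)|] = C(176, 2)·p = 15400 · (1/352) = 175/4.
E[α(G)] ≥ n − E[|E(G)|] = 176 − 175/4 = 529/4.
Numerically: ≈ 132.250.
(This is only a lower bound; the true E[α(G)] may be larger.)

E[α(G)] ≥ 529/4 ≈ 132.250.


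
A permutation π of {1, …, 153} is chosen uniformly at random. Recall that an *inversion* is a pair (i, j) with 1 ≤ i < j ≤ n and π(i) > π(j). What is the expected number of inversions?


Write X = Σ X_I over the C(153, 2) = 11628 pairs i < j, with X_I the indicator of one inversion.
There are 11628 indicators.
For each fixed pair i < j, the values π(i) and π(j) are two distinct elements of {1, …, 153} in uniformly random order; by symmetry P[π(i) > π(j)] = 1/2.
By linearity: E[X] = 11628 · (1/2) = C(153, 2) · (1/2) = 11628/2 = 5814 ≈ 5814.0000.

E[X] = 5814 = 5814.0000.


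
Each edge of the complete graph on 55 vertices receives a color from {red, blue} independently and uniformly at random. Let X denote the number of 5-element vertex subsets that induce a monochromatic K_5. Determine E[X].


Let X = Σ_S X_S over the C(55, 5) = 3478761 subsets S of size 5, where X_S = 1 if the K_5 on S is monochromatic.
For a fixed S, the K_5 on S has C(5, 2) = 10 edges. P[all 10 edges red] = (1/2)^10, and likewise for blue, so P[monochromatic] = 2·(1/2)^10 = 2^{1 − 10} = 1/512.
Summing: E[X] = C(55, 5) · 2^{1 − 10} = 3478761 · 1/512 = 3478761/512.
Numerically: E[X] ≈ 6794.45508.

E[X] = C(55,5)·2^(1−C(5,2)) = 3478761/512 ≈ 6794.45508.


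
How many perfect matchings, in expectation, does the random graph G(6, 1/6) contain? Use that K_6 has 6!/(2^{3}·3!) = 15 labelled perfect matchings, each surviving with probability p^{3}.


K_6 has 6!/(2^{3}·3!) = 15 labelled perfect matchings.
For each such perfect matching H, let X_H = 1 if all 3 edges of H are present in G. Then P[X_H = 1] = p^{3} = (1/6)^{3} = 1/216.
Summing the indicators: E[X] = Σ_H E[X_H] = 15 · p^{3} = 15 · 1/216 = 5/72.
Numerically: E[X] ≈ 0.0694.

E[X] = 15 · (1/6)^{3} = 5/72 ≈ 0.0694.


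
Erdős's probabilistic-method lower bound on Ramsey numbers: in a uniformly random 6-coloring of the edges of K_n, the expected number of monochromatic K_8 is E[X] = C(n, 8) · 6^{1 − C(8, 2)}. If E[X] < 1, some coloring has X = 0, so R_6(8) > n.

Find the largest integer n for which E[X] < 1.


We need C(n, 8) · 6^{1 − 28} < 1, i.e. C(n, 8) < 6^{28 − 1} = 1023490369077469249536.
Check values of n near the boundary:
  n = 1593: C(1593, 8) = 1010555394551193970323; 1010555394551193970323 < 1023490369077469249536? YES
  n = 1594: C(1594, 8) = 1015652773590544255167; 1015652773590544255167 < 1023490369077469249536? YES
  n = 1595: C(1595, 8) = 1020772636343363633895; 1020772636343363633895 < 1023490369077469249536? YES
  n = 1596: C(1596, 8) = 1025915067760710553965; 1025915067760710553965 < 1023490369077469249536? NO
  n = 1597: C(1597, 8) = 1031080153060953275445; 1031080153060953275445 < 1023490369077469249536? NO
The largest n with C(n, 8) < 1023490369077469249536 is n = 1595 (where E[X] = 113419181815929292655/113721152119718805504 ≈ 0.99734). Hence R_6(8) > 1595, i.e. R_6(8) ≥ 1596.

Largest n = 1595; hence R_6(8) > 1595.


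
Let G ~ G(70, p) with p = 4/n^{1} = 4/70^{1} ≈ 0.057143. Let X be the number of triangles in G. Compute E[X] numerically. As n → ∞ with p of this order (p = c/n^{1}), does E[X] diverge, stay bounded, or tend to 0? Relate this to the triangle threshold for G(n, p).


Number of potential triangles: C(70, 3) = 54740.
Each occurs with probability p³ ≈ (0.057143)³ ≈ 1.8658892e-04.
By linearity: E[X] = C(70, 3)·p³ ≈ 54740 · 1.8658892e-04 ≈ 10.21388.
Here α = 1, so p = 4/n is exactly at the triangle threshold p ~ 1/n. Asymptotically E[X] → c³/6 = 4³/6 = 32/3 ≈ 10.66667, a bounded constant. In this regime the triangle count is asymptotically Poisson(c³/6).

E[X] ≈ 10.21388; in regime p = Θ(1/n^{1}) E[X] stays bounded (at the triangle threshold p ~ 1/n).


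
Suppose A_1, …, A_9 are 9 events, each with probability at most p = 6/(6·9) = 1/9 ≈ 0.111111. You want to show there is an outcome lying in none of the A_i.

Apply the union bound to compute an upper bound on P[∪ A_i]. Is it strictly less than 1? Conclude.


Union bound: P[∪_{i=1}^{9} A_i] ≤ Σ_i P[A_i] ≤ 9·p = 9·(1/9) = 1.
Numerically: 1 ≈ 1.000000.
Is 1 < 1? NO.
Since the bound 1 is ≥ 1, the union bound is uninformative here; it does NOT by itself certify existence.

9·p = 1 ≈ 1.000000; existence NOT certified by the union bound.


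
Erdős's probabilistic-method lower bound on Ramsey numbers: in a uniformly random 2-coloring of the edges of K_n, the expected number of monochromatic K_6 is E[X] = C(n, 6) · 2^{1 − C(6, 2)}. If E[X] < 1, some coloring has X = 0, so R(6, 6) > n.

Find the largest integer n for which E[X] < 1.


We need C(n, 6) · 2^{1 − 15} < 1, i.e. C(n, 6) < 2^{15 − 1} = 16384.
Check values of n near the boundary:
  n = 15: C(15, 6) = 5005; 5005 < 16384? YES
  n = 16: C(16, 6) = 8008; 8008 < 16384? YES
  n = 17: C(17, 6) = 12376; 12376 < 16384? YES
  n = 18: C(18, 6) = 18564; 18564 < 16384? NO
The largest n with C(n, 6) < 16384 is n = 17 (where E[X] = 1547/2048 ≈ 0.7553711). Hence R(6, 6) > 17, i.e. R(6, 6) ≥ 18.

Largest n = 17; hence R(6, 6) > 17.


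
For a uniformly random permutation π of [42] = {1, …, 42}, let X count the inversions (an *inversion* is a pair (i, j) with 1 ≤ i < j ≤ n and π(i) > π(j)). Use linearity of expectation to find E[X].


Write X = Σ X_I over the C(42, 2) = 861 pairs i < j, with X_I the indicator of one inversion.
There are 861 indicators.
For each fixed pair i < j, the values π(i) and π(j) are two distinct elements of {1, …, 42} in uniformly random order; by symmetry P[π(i) > π(j)] = 1/2.
By linearity: E[X] = 861 · (1/2) = C(42, 2) · (1/2) = 861/2 = 861/2 ≈ 430.50000.

E[X] = 861/2 = 430.50000.


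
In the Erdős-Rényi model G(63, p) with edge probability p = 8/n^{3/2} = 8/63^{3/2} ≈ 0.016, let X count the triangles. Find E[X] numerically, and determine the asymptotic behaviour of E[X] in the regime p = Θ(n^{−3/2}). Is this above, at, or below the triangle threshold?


Number of potential triangles: C(63, 3) = 39711.
Each occurs with probability p³ ≈ (0.016)³ ≈ 4.09485e-06.
By linearity: E[X] = C(63, 3)·p³ ≈ 39711 · 4.09485e-06 ≈ 0.163.
Since α = 3/2 > 1, p = c/n^{3/2} = o(1/n) is below the triangle threshold p ~ 1/n. Asymptotically E[X] ~ (c³/6)·n^{3(1−α)} = (8³/6)·n^{-1.5} → 0, so by Markov's inequality G has no triangles w.h.p.

E[X] ≈ 0.163; in regime p = Θ(1/n^{3/2}) E[X] tends to 0 (below the triangle threshold p ~ 1/n).


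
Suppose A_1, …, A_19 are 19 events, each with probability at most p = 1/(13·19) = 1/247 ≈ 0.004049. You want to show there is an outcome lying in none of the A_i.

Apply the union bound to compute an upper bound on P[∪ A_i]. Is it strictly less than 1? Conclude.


Union bound: P[∪_{i=1}^{19} A_i] ≤ Σ_i P[A_i] ≤ 19·p = 19·(1/247) = 1/13.
Numerically: 1/13 ≈ 0.076923.
Is 1/13 < 1? YES.
Since P[∪ A_i] ≤ 1/13 < 1, the complement has P[∩ A_i^c] ≥ 1 − 1/13 = 12/13 > 0, so some outcome avoids every A_i.

19·p = 1/13 ≈ 0.076923; existence CERTIFIED by the union bound.


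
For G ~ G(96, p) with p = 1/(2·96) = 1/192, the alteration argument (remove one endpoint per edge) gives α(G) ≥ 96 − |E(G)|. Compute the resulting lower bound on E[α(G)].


E[|E(G)|] = C(96, 2)·p = 4560 · (1/192) = 95/4.
E[α(G)] ≥ n − E[|E(G)|] = 96 − 95/4 = 289/4.
Numerically: ≈ 72.250000.
(This is only a lower bound; the true E[α(G)] may be larger.)

E[α(G)] ≥ 289/4 ≈ 72.250000.


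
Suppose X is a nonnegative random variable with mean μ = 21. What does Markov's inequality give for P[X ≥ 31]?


μ = E[X] = 21, a = 31.
Markov: P[X ≥ 31] ≤ μ/a = (21)/31 = 21/31.
Numerically: ≈ 0.677419.
(Since a = 31 > μ = 21.000000, the bound 21/31 is < 1 and informative.)

P[X ≥ 31] ≤ 21/31 ≈ 0.677419.


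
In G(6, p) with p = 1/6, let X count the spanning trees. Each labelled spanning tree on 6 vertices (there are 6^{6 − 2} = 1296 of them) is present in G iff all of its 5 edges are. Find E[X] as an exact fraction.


K_6 has 6^{6 − 2} = 1296 labelled spanning trees.
For each such spanning tree H, let X_H = 1 if all 5 edges of H are present in G. Then P[X_H = 1] = p^{5} = (1/6)^{5} = 1/7776.
By linearity of expectation: E[X] = Σ_H E[X_H] = 1296 · p^{5} = 1296 · 1/7776 = 1/6.
Numerically: E[X] ≈ 0.1667.

E[X] = 1296 · (1/6)^{5} = 1/6 ≈ 0.1667.


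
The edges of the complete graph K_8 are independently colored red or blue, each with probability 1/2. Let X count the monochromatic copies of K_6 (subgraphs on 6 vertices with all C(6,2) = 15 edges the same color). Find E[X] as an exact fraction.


Let X = Σ_S X_S over the C(8, 6) = 28 subsets S of size 6, where X_S = 1 if the K_6 on S is monochromatic.
For a fixed S, the K_6 on S has C(6, 2) = 15 edges. P[all 15 edges red] = (1/2)^15, and likewise for blue, so P[monochromatic] = 2·(1/2)^15 = 2^{1 − 15} = 1/16384.
By linearity of expectation: E[X] = C(8, 6) · 2^{1 − 15} = 28 · 1/16384 = 7/4096.
Numerically: E[X] ≈ 0.00171.

E[X] = C(8,6)·2^(1−C(6,2)) = 7/4096 ≈ 0.00171.


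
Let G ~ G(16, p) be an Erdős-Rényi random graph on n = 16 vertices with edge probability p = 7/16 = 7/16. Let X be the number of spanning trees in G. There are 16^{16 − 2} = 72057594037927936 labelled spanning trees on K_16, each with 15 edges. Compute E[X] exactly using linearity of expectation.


K_16 has 16^{16 − 2} = 72057594037927936 labelled spanning trees.
For each such spanning tree H, let X_H = 1 if all 15 edges of H are present in G. Then P[X_H = 1] = p^{15} = (7/16)^{15} = 4747561509943/1152921504606846976.
By linearity of expectation: E[X] = Σ_H E[X_H] = 72057594037927936 · p^{15} = 72057594037927936 · 4747561509943/1152921504606846976 = 4747561509943/16.
Numerically: E[X] ≈ 2.97e+11.

E[X] = 72057594037927936 · (7/16)^{15} = 4747561509943/16 ≈ 2.97e+11.


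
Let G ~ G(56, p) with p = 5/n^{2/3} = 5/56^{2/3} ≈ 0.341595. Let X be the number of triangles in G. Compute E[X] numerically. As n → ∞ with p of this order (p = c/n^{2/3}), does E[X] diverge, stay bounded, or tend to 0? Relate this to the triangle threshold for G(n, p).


Number of potential triangles: C(56, 3) = 27720.
Each occurs with probability p³ ≈ (0.341595)³ ≈ 3.98596939e-02.
By linearity: E[X] = C(56, 3)·p³ ≈ 27720 · 3.98596939e-02 ≈ 1104.910714.
Since α = 2/3 < 1, p = c/n^{2/3} ≫ 1/n is above the triangle threshold p ~ 1/n. Asymptotically E[X] ~ (c³/6)·n^{3(1−α)} = (5³/6)·n^{1} → ∞; triangles are abundant w.h.p.

E[X] ≈ 1104.910714; in regime p = Θ(1/n^{2/3}) E[X] diverges (above the triangle threshold p ~ 1/n).


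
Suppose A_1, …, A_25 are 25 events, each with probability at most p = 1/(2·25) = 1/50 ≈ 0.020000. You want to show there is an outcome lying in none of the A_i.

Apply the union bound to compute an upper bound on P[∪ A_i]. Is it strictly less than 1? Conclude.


Union bound: P[∪_{i=1}^{25} A_i] ≤ Σ_i P[A_i] ≤ 25·p = 25·(1/50) = 1/2.
Numerically: 1/2 ≈ 0.500000.
Is 1/2 < 1? YES.
Since P[∪ A_i] ≤ 1/2 < 1, the complement has P[∩ A_i^c] ≥ 1 − 1/2 = 1/2 > 0, so some outcome avoids every A_i.

25·p = 1/2 ≈ 0.500000; existence CERTIFIED by the union bound.


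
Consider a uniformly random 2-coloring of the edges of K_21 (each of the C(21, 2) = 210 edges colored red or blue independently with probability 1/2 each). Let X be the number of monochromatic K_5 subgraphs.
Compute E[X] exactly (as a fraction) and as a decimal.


Let X = Σ_S X_S over the C(21, 5) = 20349 subsets S of size 5, where X_S = 1 if the K_5 on S is monochromatic.
For a fixed S, the K_5 on S has C(5, 2) = 10 edges. P[all 10 edges red] = (1/2)^10, and likewise for blue, so P[monochromatic] = 2·(1/2)^10 = 2^{1 − 10} = 1/512.
By linearity: E[X] = C(21, 5) · 2^{1 − 10} = 20349 · 1/512 = 20349/512.
Numerically: E[X] ≈ 39.7441.

E[X] = C(21,5)·2^(1−C(5,2)) = 20349/512 ≈ 39.7441.


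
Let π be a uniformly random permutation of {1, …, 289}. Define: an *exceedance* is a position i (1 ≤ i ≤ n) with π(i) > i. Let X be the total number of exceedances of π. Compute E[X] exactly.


Write X = Σ_{i=1}^{289} X_i, where X_i = 1_{π(i) > i}.
For each fixed i, π(i) is uniform over {1, …, 289} (marginal of a uniform permutation), so P[π(i) > i] = (n − i)/n. Summing: Σ_{i=1}^{289} (n − i)/n = (0 + 1 + … + 288)/289 = 289(289 − 1)/(2·289) = (289 − 1)/2.
Hence E[X] = Σ_{i=1}^{289} (289 − i)/289 = 144 ≈ 144.000.

E[X] = 144 = 144.000.


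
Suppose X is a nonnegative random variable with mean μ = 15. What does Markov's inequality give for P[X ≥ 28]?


μ = E[X] = 15, a = 28.
Markov: P[X ≥ 28] ≤ μ/a = (15)/28 = 15/28.
Numerically: ≈ 0.536.
(Since a = 28 > μ = 15.000, the bound 15/28 is < 1 and informative.)

P[X ≥ 28] ≤ 15/28 ≈ 0.536.


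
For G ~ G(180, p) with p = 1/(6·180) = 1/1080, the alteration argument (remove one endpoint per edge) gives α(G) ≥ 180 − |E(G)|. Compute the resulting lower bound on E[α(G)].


E[|E(G)|] = C(180, 2)·p = 16110 · (1/1080) = 179/12.
E[α(G)] ≥ n − E[|E(G)|] = 180 − 179/12 = 1981/12.
Numerically: ≈ 165.0833.
(This is only a lower bound; the true E[α(G)] may be larger.)

E[α(G)] ≥ 1981/12 ≈ 165.0833.


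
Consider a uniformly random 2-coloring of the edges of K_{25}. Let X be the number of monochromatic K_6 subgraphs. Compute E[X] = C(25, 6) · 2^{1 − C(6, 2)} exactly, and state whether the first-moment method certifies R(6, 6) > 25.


E[X] = C(25, 6) · 2^{1 − 15} = 177100 · 2^{−14} = 177100/16384.
As a reduced fraction: E[X] = 44275/4096 ≈ 10.8093262.
Is E[X] < 1? NO.
Since E[X] ≥ 1, the first-moment bound is inconclusive at n = 25; it does NOT by itself certify R(6, 6) > 25.

E[X] = 44275/4096 ≈ 10.8093262; E[X] ≥ 1; first-moment method inconclusive here.


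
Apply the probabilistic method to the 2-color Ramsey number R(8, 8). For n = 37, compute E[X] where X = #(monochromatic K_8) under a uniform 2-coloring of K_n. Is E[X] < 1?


E[X] = C(37, 8) · 2^{1 − 28} = 38608020 · 2^{−27} = 38608020/134217728.
As a reduced fraction: E[X] = 9652005/33554432 ≈ 0.28765.
Is E[X] < 1? YES.
Since E[X] < 1, there exists a 2-coloring of K_{37} with no monochromatic K_8; hence R(8, 8) > 37.

E[X] = 9652005/33554432 ≈ 0.28765; E[X] < 1, so R(8, 8) > 37.


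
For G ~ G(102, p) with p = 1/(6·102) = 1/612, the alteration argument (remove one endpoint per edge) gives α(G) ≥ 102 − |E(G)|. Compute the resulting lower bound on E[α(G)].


E[|E(G)|] = C(102, 2)·p = 5151 · (1/612) = 101/12.
E[α(G)] ≥ n − E[|E(G)|] = 102 − 101/12 = 1123/12.
Numerically: ≈ 93.583333.
(This is only a lower bound; the true E[α(G)] may be larger.)

E[α(G)] ≥ 1123/12 ≈ 93.583333.


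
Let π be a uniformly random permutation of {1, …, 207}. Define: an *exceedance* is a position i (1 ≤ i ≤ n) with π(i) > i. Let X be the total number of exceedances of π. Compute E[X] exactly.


Write X = Σ_{i=1}^{207} X_i, where X_i = 1_{π(i) > i}.
For each fixed i, π(i) is uniform over {1, …, 207} (marginal of a uniform permutation), so P[π(i) > i] = (n − i)/n. Summing: Σ_{i=1}^{207} (n − i)/n = (0 + 1 + … + 206)/207 = 207(207 − 1)/(2·207) = (207 − 1)/2.
Hence E[X] = Σ_{i=1}^{207} (207 − i)/207 = 103 ≈ 103.00000.

E[X] = 103 = 103.00000.


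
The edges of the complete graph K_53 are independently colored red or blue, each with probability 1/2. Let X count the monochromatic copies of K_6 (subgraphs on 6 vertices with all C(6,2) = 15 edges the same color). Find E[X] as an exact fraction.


Let X = Σ_S X_S over the C(53, 6) = 22957480 subsets S of size 6, where X_S = 1 if the K_6 on S is monochromatic.
For a fixed S, the K_6 on S has C(6, 2) = 15 edges. P[all 15 edges red] = (1/2)^15, and likewise for blue, so P[monochromatic] = 2·(1/2)^15 = 2^{1 − 15} = 1/16384.
Summing: E[X] = C(53, 6) · 2^{1 − 15} = 22957480 · 1/16384 = 2869685/2048.
Numerically: E[X] ≈ 1401.213379.

E[X] = C(53,6)·2^(1−C(6,2)) = 2869685/2048 ≈ 1401.213379.


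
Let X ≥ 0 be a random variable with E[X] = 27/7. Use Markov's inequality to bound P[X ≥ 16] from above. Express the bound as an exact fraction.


μ = E[X] = 27/7, a = 16.
Markov: P[X ≥ 16] ≤ μ/a = (27/7)/16 = 27/112.
Numerically: ≈ 0.241.
(Since a = 16 > μ = 3.857, the bound 27/112 is < 1 and informative.)

P[X ≥ 16] ≤ 27/112 ≈ 0.241.


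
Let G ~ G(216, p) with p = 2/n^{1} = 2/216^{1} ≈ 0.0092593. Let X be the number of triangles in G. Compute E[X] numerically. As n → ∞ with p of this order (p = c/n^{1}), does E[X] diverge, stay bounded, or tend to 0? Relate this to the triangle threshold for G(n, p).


Number of potential triangles: C(216, 3) = 1656360.
Each occurs with probability p³ ≈ (0.0092593)³ ≈ 7.9383224e-07.
By linearity: E[X] = C(216, 3)·p³ ≈ 1656360 · 7.9383224e-07 ≈ 1.31487.
Here α = 1, so p = 2/n is exactly at the triangle threshold p ~ 1/n. Asymptotically E[X] → c³/6 = 2³/6 = 4/3 ≈ 1.33333, a bounded constant. In this regime the triangle count is asymptotically Poisson(c³/6).

E[X] ≈ 1.31487; in regime p = Θ(1/n^{1}) E[X] stays bounded (at the triangle threshold p ~ 1/n).


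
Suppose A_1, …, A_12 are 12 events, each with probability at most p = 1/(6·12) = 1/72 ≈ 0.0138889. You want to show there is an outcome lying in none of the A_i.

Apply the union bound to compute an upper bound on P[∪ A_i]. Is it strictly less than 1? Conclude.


Union bound: P[∪_{i=1}^{12} A_i] ≤ Σ_i P[A_i] ≤ 12·p = 12·(1/72) = 1/6.
Numerically: 1/6 ≈ 0.1666667.
Is 1/6 < 1? YES.
Since P[∪ A_i] ≤ 1/6 < 1, the complement has P[∩ A_i^c] ≥ 1 − 1/6 = 5/6 > 0, so some outcome avoids every A_i.

12·p = 1/6 ≈ 0.1666667; existence CERTIFIED by the union bound.


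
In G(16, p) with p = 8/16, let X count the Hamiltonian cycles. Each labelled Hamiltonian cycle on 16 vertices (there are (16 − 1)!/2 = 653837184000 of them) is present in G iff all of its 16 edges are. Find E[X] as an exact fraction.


K_16 has (16 − 1)!/2 = 653837184000 labelled Hamiltonian cycles.
For each such Hamiltonian cycle H, let X_H = 1 if all 16 edges of H are present in G. Then P[X_H = 1] = p^{16} = (1/2)^{16} = 1/65536.
Summing the indicators: E[X] = Σ_H E[X_H] = 653837184000 · p^{16} = 653837184000 · 1/65536 = 638512875/64.
Numerically: E[X] ≈ 9.98e+06.

E[X] = 653837184000 · (1/2)^{16} = 638512875/64 ≈ 9.98e+06.


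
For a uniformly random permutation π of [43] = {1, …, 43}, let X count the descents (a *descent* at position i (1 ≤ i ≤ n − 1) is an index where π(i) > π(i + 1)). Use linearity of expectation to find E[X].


Write X = Σ X_I over i = 1, …, 42, with X_I the indicator of one descent.
There are 42 indicators.
For each fixed i, the pair (π(i), π(i+1)) is a uniformly random ordered pair of distinct values from {1, …, 43}; by symmetry P[π(i) > π(i+1)] = 1/2.
By linearity: E[X] = 42 · (1/2) = (43 − 1) · (1/2) = 21 ≈ 21.000000.

E[X] = 21 = 21.000000.


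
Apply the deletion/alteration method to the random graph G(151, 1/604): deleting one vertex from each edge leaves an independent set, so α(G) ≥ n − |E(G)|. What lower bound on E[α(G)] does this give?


E[|E(G)|] = C(151, 2)·p = 11325 · (1/604) = 75/4.
E[α(G)] ≥ n − E[|E(G)|] = 151 − 75/4 = 529/4.
Numerically: ≈ 132.2500.
(This is only a lower bound; the true E[α(G)] may be larger.)

E[α(G)] ≥ 529/4 ≈ 132.2500.


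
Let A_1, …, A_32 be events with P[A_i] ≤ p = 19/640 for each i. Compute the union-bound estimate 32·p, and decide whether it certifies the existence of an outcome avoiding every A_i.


Union bound: P[∪_{i=1}^{32} A_i] ≤ Σ_i P[A_i] ≤ 32·p = 32·(19/640) = 19/20.
Numerically: 19/20 ≈ 0.95000.
Is 19/20 < 1? YES.
Since P[∪ A_i] ≤ 19/20 < 1, the complement has P[∩ A_i^c] ≥ 1 − 19/20 = 1/20 > 0, so some outcome avoids every A_i.

32·p = 19/20 ≈ 0.95000; existence CERTIFIED by the union bound.


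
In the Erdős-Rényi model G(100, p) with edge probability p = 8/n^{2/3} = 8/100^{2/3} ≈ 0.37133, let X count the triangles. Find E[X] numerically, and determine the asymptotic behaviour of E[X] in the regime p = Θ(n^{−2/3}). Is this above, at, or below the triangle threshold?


Number of potential triangles: C(100, 3) = 161700.
Each occurs with probability p³ ≈ (0.37133)³ ≈ 5.1200000e-02.
By linearity: E[X] = C(100, 3)·p³ ≈ 161700 · 5.1200000e-02 ≈ 8279.04000.
Since α = 2/3 < 1, p = c/n^{2/3} ≫ 1/n is above the triangle threshold p ~ 1/n. Asymptotically E[X] ~ (c³/6)·n^{3(1−α)} = (8³/6)·n^{1} → ∞; triangles are abundant w.h.p.

E[X] ≈ 8279.04000; in regime p = Θ(1/n^{2/3}) E[X] diverges (above the triangle threshold p ~ 1/n).


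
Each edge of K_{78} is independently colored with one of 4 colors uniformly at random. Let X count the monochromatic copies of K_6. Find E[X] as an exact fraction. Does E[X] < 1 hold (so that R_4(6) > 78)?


E[X] = C(78, 6) · 4^{1 − 15} = 256851595 · 4^{−14} = 256851595/268435456.
As a reduced fraction: E[X] = 256851595/268435456 ≈ 0.956847.
Is E[X] < 1? YES.
Since E[X] < 1, there exists a 4-coloring of K_{78} with no monochromatic K_6; hence R_4(6) > 78.

E[X] = 256851595/268435456 ≈ 0.956847; E[X] < 1, so R_4(6) > 78.


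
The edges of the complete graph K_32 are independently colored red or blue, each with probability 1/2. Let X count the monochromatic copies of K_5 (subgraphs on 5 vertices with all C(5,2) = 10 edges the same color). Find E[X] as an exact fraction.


Let X = Σ_S X_S over the C(32, 5) = 201376 subsets S of size 5, where X_S = 1 if the K_5 on S is monochromatic.
For a fixed S, the K_5 on S has C(5, 2) = 10 edges. P[all 10 edges red] = (1/2)^10, and likewise for blue, so P[monochromatic] = 2·(1/2)^10 = 2^{1 − 10} = 1/512.
Summing: E[X] = C(32, 5) · 2^{1 − 10} = 201376 · 1/512 = 6293/16.
Numerically: E[X] ≈ 393.3125.

E[X] = C(32,5)·2^(1−C(5,2)) = 6293/16 ≈ 393.3125.


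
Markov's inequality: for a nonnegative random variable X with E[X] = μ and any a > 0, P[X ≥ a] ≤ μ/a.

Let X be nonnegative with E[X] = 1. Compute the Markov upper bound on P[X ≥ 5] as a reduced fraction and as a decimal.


μ = E[X] = 1, a = 5.
Markov: P[X ≥ 5] ≤ μ/a = (1)/5 = 1/5.
Numerically: ≈ 0.200000.
(Since a = 5 > μ = 1.000000, the bound 1/5 is < 1 and informative.)

P[X ≥ 5] ≤ 1/5 ≈ 0.200000.


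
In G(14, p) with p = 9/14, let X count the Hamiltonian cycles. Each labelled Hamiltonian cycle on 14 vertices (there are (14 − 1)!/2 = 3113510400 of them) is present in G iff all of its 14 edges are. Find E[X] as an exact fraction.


K_14 has (14 − 1)!/2 = 3113510400 labelled Hamiltonian cycles.
For each such Hamiltonian cycle H, let X_H = 1 if all 14 edges of H are present in G. Then P[X_H = 1] = p^{14} = (9/14)^{14} = 22876792454961/11112006825558016.
Summing the indicators: E[X] = Σ_H E[X_H] = 3113510400 · p^{14} = 3113510400 · 22876792454961/11112006825558016 = 19873641525435994725/3100448333024.
Numerically: E[X] ≈ 6.41e+06.

E[X] = 3113510400 · (9/14)^{14} = 19873641525435994725/3100448333024 ≈ 6.41e+06.


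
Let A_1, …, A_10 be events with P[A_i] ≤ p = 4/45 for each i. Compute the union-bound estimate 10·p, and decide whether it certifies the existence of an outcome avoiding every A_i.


Union bound: P[∪_{i=1}^{10} A_i] ≤ Σ_i P[A_i] ≤ 10·p = 10·(4/45) = 8/9.
Numerically: 8/9 ≈ 0.888889.
Is 8/9 < 1? YES.
Since P[∪ A_i] ≤ 8/9 < 1, the complement has P[∩ A_i^c] ≥ 1 − 8/9 = 1/9 > 0, so some outcome avoids every A_i.

10·p = 8/9 ≈ 0.888889; existence CERTIFIED by the union bound.


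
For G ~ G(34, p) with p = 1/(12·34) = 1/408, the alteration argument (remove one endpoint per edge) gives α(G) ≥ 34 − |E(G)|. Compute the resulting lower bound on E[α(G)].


E[|E(G)|] = C(34, 2)·p = 561 · (1/408) = 11/8.
E[α(G)] ≥ n − E[|E(G)|] = 34 − 11/8 = 261/8.
Numerically: ≈ 32.6250.
(This is only a lower bound; the true E[α(G)] may be larger.)

E[α(G)] ≥ 261/8 ≈ 32.6250.


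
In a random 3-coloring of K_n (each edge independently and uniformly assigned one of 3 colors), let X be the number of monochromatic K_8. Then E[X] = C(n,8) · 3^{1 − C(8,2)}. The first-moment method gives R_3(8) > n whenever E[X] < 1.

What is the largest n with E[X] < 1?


We need C(n, 8) · 3^{1 − 28} < 1, i.e. C(n, 8) < 3^{28 − 1} = 7625597484987.
Check values of n near the boundary:
  n = 150: C(150, 8) = 5257211409450; 5257211409450 < 7625597484987? YES
  n = 151: C(151, 8) = 5551321138650; 5551321138650 < 7625597484987? YES
  n = 152: C(152, 8) = 5859727868575; 5859727868575 < 7625597484987? YES
  n = 153: C(153, 8) = 6183023199255; 6183023199255 < 7625597484987? YES
  n = 154: C(154, 8) = 6521818990995; 6521818990995 < 7625597484987? YES
  n = 155: C(155, 8) = 6876747915675; 6876747915675 < 7625597484987? YES
  n = 156: C(156, 8) = 7248464019225; 7248464019225 < 7625597484987? YES
  n = 157: C(157, 8) = 7637643295425; 7637643295425 < 7625597484987? NO
  n = 158: C(158, 8) = 8044984271181; 8044984271181 < 7625597484987? NO
The largest n with C(n, 8) < 7625597484987 is n = 156 (where E[X] = 805384891025/847288609443 ≈ 0.950544). Hence R_3(8) > 156, i.e. R_3(8) ≥ 157.

Largest n = 156; hence R_3(8) > 156.


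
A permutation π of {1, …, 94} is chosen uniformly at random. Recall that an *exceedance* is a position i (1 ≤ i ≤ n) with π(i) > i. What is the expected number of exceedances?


Write X = Σ_{i=1}^{94} X_i, where X_i = 1_{π(i) > i}.
For each fixed i, π(i) is uniform over {1, …, 94} (marginal of a uniform permutation), so P[π(i) > i] = (n − i)/n. Summing: Σ_{i=1}^{94} (n − i)/n = (0 + 1 + … + 93)/94 = 94(94 − 1)/(2·94) = (94 − 1)/2.
Hence E[X] = Σ_{i=1}^{94} (94 − i)/94 = 93/2 ≈ 46.50000.

E[X] = 93/2 = 46.50000.


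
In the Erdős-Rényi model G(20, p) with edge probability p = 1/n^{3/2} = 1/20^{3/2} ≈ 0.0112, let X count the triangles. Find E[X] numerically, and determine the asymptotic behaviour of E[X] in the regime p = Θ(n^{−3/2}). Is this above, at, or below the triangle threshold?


Number of potential triangles: C(20, 3) = 1140.
Each occurs with probability p³ ≈ (0.0112)³ ≈ 1.39754e-06.
By linearity: E[X] = C(20, 3)·p³ ≈ 1140 · 1.39754e-06 ≈ 0.002.
Since α = 3/2 > 1, p = c/n^{3/2} = o(1/n) is below the triangle threshold p ~ 1/n. Asymptotically E[X] ~ (c³/6)·n^{3(1−α)} = (1³/6)·n^{-1.5} → 0, so by Markov's inequality G has no triangles w.h.p.

E[X] ≈ 0.002; in regime p = Θ(1/n^{3/2}) E[X] tends to 0 (below the triangle threshold p ~ 1/n).


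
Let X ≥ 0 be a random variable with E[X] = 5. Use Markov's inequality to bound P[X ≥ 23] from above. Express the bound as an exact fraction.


μ = E[X] = 5, a = 23.
Markov: P[X ≥ 23] ≤ μ/a = (5)/23 = 5/23.
Numerically: ≈ 0.2174.
(Since a = 23 > μ = 5.0000, the bound 5/23 is < 1 and informative.)

P[X ≥ 23] ≤ 5/23 ≈ 0.2174.


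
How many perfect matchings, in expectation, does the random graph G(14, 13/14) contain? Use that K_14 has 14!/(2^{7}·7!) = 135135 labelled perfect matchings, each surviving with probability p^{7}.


K_14 has 14!/(2^{7}·7!) = 135135 labelled perfect matchings.
For each such perfect matching H, let X_H = 1 if all 7 edges of H are present in G. Then P[X_H = 1] = p^{7} = (13/14)^{7} = 62748517/105413504.
By linearity of expectation: E[X] = Σ_H E[X_H] = 135135 · p^{7} = 135135 · 62748517/105413504 = 1211360120685/15059072.
Numerically: E[X] ≈ 8.04e+04.

E[X] = 135135 · (13/14)^{7} = 1211360120685/15059072 ≈ 8.04e+04.


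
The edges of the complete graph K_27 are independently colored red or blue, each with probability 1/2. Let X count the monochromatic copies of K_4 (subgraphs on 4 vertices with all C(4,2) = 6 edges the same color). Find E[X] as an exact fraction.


Let X = Σ_S X_S over the C(27, 4) = 17550 subsets S of size 4, where X_S = 1 if the K_4 on S is monochromatic.
For a fixed S, the K_4 on S has C(4, 2) = 6 edges. P[all 6 edges red] = (1/2)^6, and likewise for blue, so P[monochromatic] = 2·(1/2)^6 = 2^{1 − 6} = 1/32.
By linearity: E[X] = C(27, 4) · 2^{1 − 6} = 17550 · 1/32 = 8775/16.
Numerically: E[X] ≈ 548.4375.

E[X] = C(27,4)·2^(1−C(4,2)) = 8775/16 ≈ 548.4375.


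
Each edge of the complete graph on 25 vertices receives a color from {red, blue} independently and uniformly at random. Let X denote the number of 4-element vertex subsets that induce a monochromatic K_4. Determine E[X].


Let X = Σ_S X_S over the C(25, 4) = 12650 subsets S of size 4, where X_S = 1 if the K_4 on S is monochromatic.
For a fixed S, the K_4 on S has C(4, 2) = 6 edges. P[all 6 edges red] = (1/2)^6, and likewise for blue, so P[monochromatic] = 2·(1/2)^6 = 2^{1 − 6} = 1/32.
By linearity of expectation: E[X] = C(25, 4) · 2^{1 − 6} = 12650 · 1/32 = 6325/16.
Numerically: E[X] ≈ 395.3125.

E[X] = C(25,4)·2^(1−C(4,2)) = 6325/16 ≈ 395.3125.


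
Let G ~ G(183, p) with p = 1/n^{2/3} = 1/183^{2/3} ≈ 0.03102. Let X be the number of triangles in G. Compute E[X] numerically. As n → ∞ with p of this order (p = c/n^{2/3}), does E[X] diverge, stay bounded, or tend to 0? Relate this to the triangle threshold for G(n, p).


Number of potential triangles: C(183, 3) = 1004731.
Each occurs with probability p³ ≈ (0.03102)³ ≈ 2.986055e-05.
By linearity: E[X] = C(183, 3)·p³ ≈ 1004731 · 2.986055e-05 ≈ 30.0018.
Since α = 2/3 < 1, p = c/n^{2/3} ≫ 1/n is above the triangle threshold p ~ 1/n. Asymptotically E[X] ~ (c³/6)·n^{3(1−α)} = (1³/6)·n^{1} → ∞; triangles are abundant w.h.p.

E[X] ≈ 30.0018; in regime p = Θ(1/n^{2/3}) E[X] diverges (above the triangle threshold p ~ 1/n).


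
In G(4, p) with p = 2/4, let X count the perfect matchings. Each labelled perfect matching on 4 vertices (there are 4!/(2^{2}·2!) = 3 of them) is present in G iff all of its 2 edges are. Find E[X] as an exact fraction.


K_4 has 4!/(2^{2}·2!) = 3 labelled perfect matchings.
For each such perfect matching H, let X_H = 1 if all 2 edges of H are present in G. Then P[X_H = 1] = p^{2} = (1/2)^{2} = 1/4.
Summing the indicators: E[X] = Σ_H E[X_H] = 3 · p^{2} = 3 · 1/4 = 3/4.
Numerically: E[X] ≈ 0.75.

E[X] = 3 · (1/2)^{2} = 3/4 ≈ 0.75.


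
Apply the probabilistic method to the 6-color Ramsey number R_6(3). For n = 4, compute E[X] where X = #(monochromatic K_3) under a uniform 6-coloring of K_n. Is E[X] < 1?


E[X] = C(4, 3) · 6^{1 − 3} = 4 · 6^{−2} = 4/36.
As a reduced fraction: E[X] = 1/9 ≈ 0.111111.
Is E[X] < 1? YES.
Since E[X] < 1, there exists a 6-coloring of K_{4} with no monochromatic K_3; hence R_6(3) > 4.

E[X] = 1/9 ≈ 0.111111; E[X] < 1, so R_6(3) > 4.


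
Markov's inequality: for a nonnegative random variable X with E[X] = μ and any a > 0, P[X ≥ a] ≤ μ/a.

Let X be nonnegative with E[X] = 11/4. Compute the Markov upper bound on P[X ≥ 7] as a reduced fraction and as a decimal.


μ = E[X] = 11/4, a = 7.
Markov: P[X ≥ 7] ≤ μ/a = (11/4)/7 = 11/28.
Numerically: ≈ 0.393.
(Since a = 7 > μ = 2.750, the bound 11/28 is < 1 and informative.)

P[X ≥ 7] ≤ 11/28 ≈ 0.393.


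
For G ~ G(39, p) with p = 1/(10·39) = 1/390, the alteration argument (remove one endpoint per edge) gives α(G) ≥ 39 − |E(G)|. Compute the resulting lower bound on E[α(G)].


E[|E(G)|] = C(39, 2)·p = 741 · (1/390) = 19/10.
E[α(G)] ≥ n − E[|E(G)|] = 39 − 19/10 = 371/10.
Numerically: ≈ 37.10000.
(This is only a lower bound; the true E[α(G)] may be larger.)

E[α(G)] ≥ 371/10 ≈ 37.10000.


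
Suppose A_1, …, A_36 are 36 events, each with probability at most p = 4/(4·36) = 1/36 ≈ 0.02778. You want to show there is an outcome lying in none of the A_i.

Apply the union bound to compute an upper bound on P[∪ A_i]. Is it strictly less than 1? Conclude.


Union bound: P[∪_{i=1}^{36} A_i] ≤ Σ_i P[A_i] ≤ 36·p = 36·(1/36) = 1.
Numerically: 1 ≈ 1.00000.
Is 1 < 1? NO.
Since the bound 1 is ≥ 1, the union bound is uninformative here; it does NOT by itself certify existence.

36·p = 1 ≈ 1.00000; existence NOT certified by the union bound.


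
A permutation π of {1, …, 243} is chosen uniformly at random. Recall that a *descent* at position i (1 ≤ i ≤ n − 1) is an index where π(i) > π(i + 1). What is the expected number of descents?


Write X = Σ X_I over i = 1, …, 242, with X_I the indicator of one descent.
There are 242 indicators.
For each fixed i, the pair (π(i), π(i+1)) is a uniformly random ordered pair of distinct values from {1, …, 243}; by symmetry P[π(i) > π(i+1)] = 1/2.
By linearity: E[X] = 242 · (1/2) = (243 − 1) · (1/2) = 121 ≈ 121.000.

E[X] = 121 = 121.000.


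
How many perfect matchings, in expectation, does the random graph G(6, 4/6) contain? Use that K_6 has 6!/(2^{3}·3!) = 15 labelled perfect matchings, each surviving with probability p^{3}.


K_6 has 6!/(2^{3}·3!) = 15 labelled perfect matchings.
For each such perfect matching H, let X_H = 1 if all 3 edges of H are present in G. Then P[X_H = 1] = p^{3} = (2/3)^{3} = 8/27.
Summing the indicators: E[X] = Σ_H E[X_H] = 15 · p^{3} = 15 · 8/27 = 40/9.
Numerically: E[X] ≈ 4.44.

E[X] = 15 · (2/3)^{3} = 40/9 ≈ 4.44.


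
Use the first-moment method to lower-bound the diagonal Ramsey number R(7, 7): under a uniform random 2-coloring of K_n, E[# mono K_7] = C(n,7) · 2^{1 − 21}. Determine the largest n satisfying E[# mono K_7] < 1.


We need C(n, 7) · 2^{1 − 21} < 1, i.e. C(n, 7) < 2^{21 − 1} = 1048576.
Check values of n near the boundary:
  n = 26: C(26, 7) = 657800; 657800 < 1048576? YES
  n = 27: C(27, 7) = 888030; 888030 < 1048576? YES
  n = 28: C(28, 7) = 1184040; 1184040 < 1048576? NO
  n = 29: C(29, 7) = 1560780; 1560780 < 1048576? NO
The largest n with C(n, 7) < 1048576 is n = 27 (where E[X] = 444015/524288 ≈ 0.8468914). Hence R(7, 7) > 27, i.e. R(7, 7) ≥ 28.

Largest n = 27; hence R(7, 7) > 27.


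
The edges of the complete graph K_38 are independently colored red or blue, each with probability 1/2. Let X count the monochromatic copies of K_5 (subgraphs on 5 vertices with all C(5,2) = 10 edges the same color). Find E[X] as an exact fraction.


Let X = Σ_S X_S over the C(38, 5) = 501942 subsets S of size 5, where X_S = 1 if the K_5 on S is monochromatic.
For a fixed S, the K_5 on S has C(5, 2) = 10 edges. P[all 10 edges red] = (1/2)^10, and likewise for blue, so P[monochromatic] = 2·(1/2)^10 = 2^{1 − 10} = 1/512.
By linearity: E[X] = C(38, 5) · 2^{1 − 10} = 501942 · 1/512 = 250971/256.
Numerically: E[X] ≈ 980.3555.

E[X] = C(38,5)·2^(1−C(5,2)) = 250971/256 ≈ 980.3555.
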